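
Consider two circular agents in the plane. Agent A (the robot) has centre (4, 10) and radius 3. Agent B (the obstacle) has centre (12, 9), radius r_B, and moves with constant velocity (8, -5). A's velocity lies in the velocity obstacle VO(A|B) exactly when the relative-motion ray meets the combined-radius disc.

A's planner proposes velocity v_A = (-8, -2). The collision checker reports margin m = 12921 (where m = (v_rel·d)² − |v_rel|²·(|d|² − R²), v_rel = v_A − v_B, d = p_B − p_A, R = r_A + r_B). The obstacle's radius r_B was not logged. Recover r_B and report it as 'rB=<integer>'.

m = 12921
d = (8, -1);  v_rel = (-16, 3),  |v_rel|² = 265
v_rel×d = (-16)·(-1) − (3)·(8) = -8
since m = R²·265 − (-8)²:  R² = (64 + 12921) / 265 = 49
R = √49 = 7  ⇒  r_B = 7 − 3 = 4

rB=4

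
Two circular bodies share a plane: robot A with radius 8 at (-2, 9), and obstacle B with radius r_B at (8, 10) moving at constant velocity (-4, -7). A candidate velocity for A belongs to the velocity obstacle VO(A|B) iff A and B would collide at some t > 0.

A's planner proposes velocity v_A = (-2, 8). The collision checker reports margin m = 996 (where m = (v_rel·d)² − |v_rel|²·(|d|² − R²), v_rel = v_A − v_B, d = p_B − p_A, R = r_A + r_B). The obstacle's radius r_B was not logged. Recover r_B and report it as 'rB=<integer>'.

m = 996
d = (10, 1);  v_rel = (2, 15),  |v_rel|² = 229
v_rel×d = (2)·(1) − (15)·(10) = -148
since m = R²·229 − (-148)²:  R² = (21904 + 996) / 229 = 100
R = √100 = 10  ⇒  r_B = 10 − 8 = 2

rB=2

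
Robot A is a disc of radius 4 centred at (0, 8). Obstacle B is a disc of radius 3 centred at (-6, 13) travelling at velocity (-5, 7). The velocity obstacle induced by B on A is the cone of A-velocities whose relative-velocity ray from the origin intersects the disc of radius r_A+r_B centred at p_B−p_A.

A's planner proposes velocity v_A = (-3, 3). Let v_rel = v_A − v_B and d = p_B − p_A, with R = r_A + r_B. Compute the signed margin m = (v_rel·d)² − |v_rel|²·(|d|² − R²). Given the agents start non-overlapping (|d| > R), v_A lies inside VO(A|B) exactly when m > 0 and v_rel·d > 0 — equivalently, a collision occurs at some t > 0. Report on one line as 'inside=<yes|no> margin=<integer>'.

d = (-6, 5),  |d|² = 61;  R = 4+3 = 7,  c = 61−7² = 12
v_rel = (2, -4),  |v_rel|² = 20;  v_rel·d = (2)·(-6) + (-4)·(5) = -32
20·t² + 64·t + 12 = 0  ⇒  m = (-32)² − 20·12 = 784
m = 784 > 0,  v_rel·d = -32 < 0  ⇒  outside

inside=no margin=784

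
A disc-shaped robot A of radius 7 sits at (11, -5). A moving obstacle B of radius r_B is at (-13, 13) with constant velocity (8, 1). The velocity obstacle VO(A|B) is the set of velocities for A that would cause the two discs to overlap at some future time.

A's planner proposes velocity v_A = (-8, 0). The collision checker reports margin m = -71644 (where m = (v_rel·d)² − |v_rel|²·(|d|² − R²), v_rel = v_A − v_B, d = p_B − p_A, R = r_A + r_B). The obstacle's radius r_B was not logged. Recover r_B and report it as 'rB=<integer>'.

m = -71644
d = (-24, 18);  v_rel = (-16, -1),  |v_rel|² = 257
v_rel×d = (-16)·(18) − (-1)·(-24) = -312
since m = R²·257 − (-312)²:  R² = (97344 + -71644) / 257 = 100
R = √100 = 10  ⇒  r_B = 10 − 7 = 3

rB=3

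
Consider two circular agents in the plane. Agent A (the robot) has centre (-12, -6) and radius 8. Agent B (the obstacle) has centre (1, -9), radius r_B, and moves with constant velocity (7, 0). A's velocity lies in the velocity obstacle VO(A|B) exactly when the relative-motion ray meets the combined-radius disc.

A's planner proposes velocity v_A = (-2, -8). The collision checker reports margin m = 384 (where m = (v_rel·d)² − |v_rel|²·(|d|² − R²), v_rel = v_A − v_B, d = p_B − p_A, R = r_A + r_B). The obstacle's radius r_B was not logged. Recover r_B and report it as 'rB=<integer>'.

m = 384
d = (13, -3);  v_rel = (-9, -8),  |v_rel|² = 145
v_rel×d = (-9)·(-3) − (-8)·(13) = 131
since m = R²·145 − 131²:  R² = (17161 + 384) / 145 = 121
R = √121 = 11  ⇒  r_B = 11 − 8 = 3

rB=3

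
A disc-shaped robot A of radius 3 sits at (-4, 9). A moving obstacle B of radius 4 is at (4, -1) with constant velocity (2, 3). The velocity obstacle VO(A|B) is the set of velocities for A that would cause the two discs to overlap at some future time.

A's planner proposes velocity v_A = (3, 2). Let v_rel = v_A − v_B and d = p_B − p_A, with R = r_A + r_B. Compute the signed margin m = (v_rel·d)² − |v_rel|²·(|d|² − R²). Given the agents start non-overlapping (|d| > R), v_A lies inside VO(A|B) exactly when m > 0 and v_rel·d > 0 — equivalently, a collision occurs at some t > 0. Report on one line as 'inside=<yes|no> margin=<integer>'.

d = (8, -10),  |d|² = 164;  R = 3+4 = 7,  c = 164−7² = 115
v_rel = (1, -1),  |v_rel|² = 2;  v_rel·d = (1)·(8) + (-1)·(-10) = 18
2·t² − 36·t + 115 = 0  ⇒  m = 18² − 2·115 = 94
m = 94 > 0,  v_rel·d = 18 > 0  ⇒  inside

inside=yes margin=94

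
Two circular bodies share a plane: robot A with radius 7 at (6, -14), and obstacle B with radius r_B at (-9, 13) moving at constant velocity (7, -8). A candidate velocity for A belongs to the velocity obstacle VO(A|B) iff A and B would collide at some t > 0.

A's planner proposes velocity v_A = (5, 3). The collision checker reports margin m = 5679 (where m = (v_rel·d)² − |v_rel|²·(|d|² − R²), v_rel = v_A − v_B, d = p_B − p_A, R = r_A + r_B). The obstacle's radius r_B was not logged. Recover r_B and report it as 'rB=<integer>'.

m = 5679
d = (-15, 27);  v_rel = (-2, 11),  |v_rel|² = 125
v_rel×d = (-2)·(27) − (11)·(-15) = 111
since m = R²·125 − 111²:  R² = (12321 + 5679) / 125 = 144
R = √144 = 12  ⇒  r_B = 12 − 7 = 5

rB=5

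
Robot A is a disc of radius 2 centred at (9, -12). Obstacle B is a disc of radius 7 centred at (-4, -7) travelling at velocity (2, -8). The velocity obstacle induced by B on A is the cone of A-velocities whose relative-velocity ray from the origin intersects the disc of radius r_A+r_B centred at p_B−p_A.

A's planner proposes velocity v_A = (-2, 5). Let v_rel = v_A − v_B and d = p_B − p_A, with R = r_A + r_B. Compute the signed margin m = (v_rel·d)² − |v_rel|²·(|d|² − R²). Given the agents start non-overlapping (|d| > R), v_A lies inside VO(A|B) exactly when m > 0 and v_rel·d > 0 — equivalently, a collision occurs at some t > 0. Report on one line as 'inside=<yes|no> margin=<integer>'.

d = (-13, 5),  |d|² = 194;  R = 2+7 = 9,  c = 194−9² = 113
v_rel = (-4, 13),  |v_rel|² = 185;  v_rel·d = (-4)·(-13) + (13)·(5) = 117
185·t² − 234·t + 113 = 0  ⇒  m = 117² − 185·113 = -7216
m = -7216 < 0,  v_rel·d = 117 > 0  ⇒  outside

inside=no margin=-7216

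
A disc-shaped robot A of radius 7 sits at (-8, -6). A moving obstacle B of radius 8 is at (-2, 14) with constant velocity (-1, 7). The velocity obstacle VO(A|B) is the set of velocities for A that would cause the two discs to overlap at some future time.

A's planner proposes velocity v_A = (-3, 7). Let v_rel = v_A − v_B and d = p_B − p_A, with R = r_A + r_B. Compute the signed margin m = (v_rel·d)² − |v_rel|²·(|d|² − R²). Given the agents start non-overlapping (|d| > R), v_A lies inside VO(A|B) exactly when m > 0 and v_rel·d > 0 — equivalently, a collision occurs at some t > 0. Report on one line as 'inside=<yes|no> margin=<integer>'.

d = (6, 20),  |d|² = 436;  R = 7+8 = 15,  c = 436−15² = 211
v_rel = (-2, 0),  |v_rel|² = 4;  v_rel·d = (-2)·(6) + (0)·(20) = -12
4·t² + 24·t + 211 = 0  ⇒  m = (-12)² − 4·211 = -700
m = -700 < 0,  v_rel·d = -12 < 0  ⇒  outside

inside=no margin=-700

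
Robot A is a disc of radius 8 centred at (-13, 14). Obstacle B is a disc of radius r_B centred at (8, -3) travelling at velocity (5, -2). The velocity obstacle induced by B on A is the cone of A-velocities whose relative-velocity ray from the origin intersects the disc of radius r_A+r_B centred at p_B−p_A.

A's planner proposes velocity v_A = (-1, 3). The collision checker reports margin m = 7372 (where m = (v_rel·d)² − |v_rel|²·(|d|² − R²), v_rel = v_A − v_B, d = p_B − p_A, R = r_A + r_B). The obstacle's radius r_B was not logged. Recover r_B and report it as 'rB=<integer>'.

m = 7372
d = (21, -17);  v_rel = (-6, 5),  |v_rel|² = 61
v_rel×d = (-6)·(-17) − (5)·(21) = -3
since m = R²·61 − (-3)²:  R² = (9 + 7372) / 61 = 121
R = √121 = 11  ⇒  r_B = 11 − 8 = 3

rB=3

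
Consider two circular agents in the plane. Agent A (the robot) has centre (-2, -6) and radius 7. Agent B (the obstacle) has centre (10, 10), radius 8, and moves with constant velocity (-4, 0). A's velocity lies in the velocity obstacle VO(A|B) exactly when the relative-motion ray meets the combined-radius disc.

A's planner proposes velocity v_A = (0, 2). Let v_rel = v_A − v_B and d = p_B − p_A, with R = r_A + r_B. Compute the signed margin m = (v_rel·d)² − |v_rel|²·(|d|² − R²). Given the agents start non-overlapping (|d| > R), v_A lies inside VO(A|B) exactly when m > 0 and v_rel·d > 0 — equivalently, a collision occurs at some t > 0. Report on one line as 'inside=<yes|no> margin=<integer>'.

d = (12, 16),  |d|² = 400;  R = 7+8 = 15,  c = 400−15² = 175
v_rel = (4, 2),  |v_rel|² = 20;  v_rel·d = (4)·(12) + (2)·(16) = 80
20·t² − 160·t + 175 = 0  ⇒  m = 80² − 20·175 = 2900
m = 2900 > 0,  v_rel·d = 80 > 0  ⇒  inside

inside=yes margin=2900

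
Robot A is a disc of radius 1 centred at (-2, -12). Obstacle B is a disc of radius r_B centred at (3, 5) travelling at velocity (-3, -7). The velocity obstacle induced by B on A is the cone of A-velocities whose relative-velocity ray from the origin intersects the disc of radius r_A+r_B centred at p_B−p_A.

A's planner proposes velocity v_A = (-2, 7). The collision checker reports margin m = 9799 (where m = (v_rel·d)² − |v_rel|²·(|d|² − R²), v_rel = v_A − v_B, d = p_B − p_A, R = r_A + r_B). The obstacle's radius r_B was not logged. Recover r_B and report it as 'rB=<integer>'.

m = 9799
d = (5, 17);  v_rel = (1, 14),  |v_rel|² = 197
v_rel×d = (1)·(17) − (14)·(5) = -53
since m = R²·197 − (-53)²:  R² = (2809 + 9799) / 197 = 64
R = √64 = 8  ⇒  r_B = 8 − 1 = 7

rB=7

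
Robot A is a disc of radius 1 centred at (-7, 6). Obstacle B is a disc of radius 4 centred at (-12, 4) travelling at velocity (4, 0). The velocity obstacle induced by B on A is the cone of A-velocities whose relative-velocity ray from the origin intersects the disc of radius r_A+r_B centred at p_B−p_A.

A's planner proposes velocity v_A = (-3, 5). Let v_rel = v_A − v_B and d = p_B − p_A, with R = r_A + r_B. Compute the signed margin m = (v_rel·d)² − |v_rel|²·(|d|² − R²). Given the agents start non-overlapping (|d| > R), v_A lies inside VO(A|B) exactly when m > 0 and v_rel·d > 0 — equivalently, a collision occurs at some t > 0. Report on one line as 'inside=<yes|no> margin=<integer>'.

d = (-5, -2),  |d|² = 29;  R = 1+4 = 5,  c = 29−5² = 4
v_rel = (-7, 5),  |v_rel|² = 74;  v_rel·d = (-7)·(-5) + (5)·(-2) = 25
74·t² − 50·t + 4 = 0  ⇒  m = 25² − 74·4 = 329
m = 329 > 0,  v_rel·d = 25 > 0  ⇒  inside

inside=yes margin=329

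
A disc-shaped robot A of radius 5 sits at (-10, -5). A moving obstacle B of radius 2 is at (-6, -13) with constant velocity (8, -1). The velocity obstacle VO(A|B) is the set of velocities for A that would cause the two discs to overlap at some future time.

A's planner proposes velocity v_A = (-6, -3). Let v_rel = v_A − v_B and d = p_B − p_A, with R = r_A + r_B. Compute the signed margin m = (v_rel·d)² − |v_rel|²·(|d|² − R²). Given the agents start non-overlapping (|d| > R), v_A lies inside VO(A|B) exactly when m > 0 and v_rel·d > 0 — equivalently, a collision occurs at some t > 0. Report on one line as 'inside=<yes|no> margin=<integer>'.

d = (4, -8),  |d|² = 80;  R = 5+2 = 7,  c = 80−7² = 31
v_rel = (-14, -2),  |v_rel|² = 200;  v_rel·d = (-14)·(4) + (-2)·(-8) = -40
200·t² + 80·t + 31 = 0  ⇒  m = (-40)² − 200·31 = -4600
m = -4600 < 0,  v_rel·d = -40 < 0  ⇒  outside

inside=no margin=-4600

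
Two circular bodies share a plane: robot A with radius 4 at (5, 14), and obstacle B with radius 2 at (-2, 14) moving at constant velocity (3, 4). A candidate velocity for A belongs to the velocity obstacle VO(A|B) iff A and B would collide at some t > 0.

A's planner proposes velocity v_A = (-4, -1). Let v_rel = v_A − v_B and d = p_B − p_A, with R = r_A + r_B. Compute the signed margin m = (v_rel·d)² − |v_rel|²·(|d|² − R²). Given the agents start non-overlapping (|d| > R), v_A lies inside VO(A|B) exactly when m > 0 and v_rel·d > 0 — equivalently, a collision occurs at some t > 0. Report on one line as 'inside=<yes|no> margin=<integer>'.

d = (-7, 0),  |d|² = 49;  R = 4+2 = 6,  c = 49−6² = 13
v_rel = (-7, -5),  |v_rel|² = 74;  v_rel·d = (-7)·(-7) + (-5)·(0) = 49
74·t² − 98·t + 13 = 0  ⇒  m = 49² − 74·13 = 1439
m = 1439 > 0,  v_rel·d = 49 > 0  ⇒  inside

inside=yes margin=1439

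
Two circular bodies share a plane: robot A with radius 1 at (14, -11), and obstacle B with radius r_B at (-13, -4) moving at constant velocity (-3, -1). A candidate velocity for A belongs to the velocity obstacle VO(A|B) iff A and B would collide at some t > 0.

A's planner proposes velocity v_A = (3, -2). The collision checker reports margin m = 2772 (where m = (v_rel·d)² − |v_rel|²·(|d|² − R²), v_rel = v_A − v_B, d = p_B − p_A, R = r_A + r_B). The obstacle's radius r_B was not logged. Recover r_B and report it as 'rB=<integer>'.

m = 2772
d = (-27, 7);  v_rel = (6, -1),  |v_rel|² = 37
v_rel×d = (6)·(7) − (-1)·(-27) = 15
since m = R²·37 − 15²:  R² = (225 + 2772) / 37 = 81
R = √81 = 9  ⇒  r_B = 9 − 1 = 8

rB=8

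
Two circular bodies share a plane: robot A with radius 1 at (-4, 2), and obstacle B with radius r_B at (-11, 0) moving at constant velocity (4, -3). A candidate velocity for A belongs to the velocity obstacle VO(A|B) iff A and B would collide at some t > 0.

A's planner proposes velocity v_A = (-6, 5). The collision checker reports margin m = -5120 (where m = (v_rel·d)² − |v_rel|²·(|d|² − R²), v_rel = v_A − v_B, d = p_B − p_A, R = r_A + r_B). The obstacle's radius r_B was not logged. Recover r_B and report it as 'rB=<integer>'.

m = -5120
d = (-7, -2);  v_rel = (-10, 8),  |v_rel|² = 164
v_rel×d = (-10)·(-2) − (8)·(-7) = 76
since m = R²·164 − 76²:  R² = (5776 + -5120) / 164 = 4
R = √4 = 2  ⇒  r_B = 2 − 1 = 1

rB=1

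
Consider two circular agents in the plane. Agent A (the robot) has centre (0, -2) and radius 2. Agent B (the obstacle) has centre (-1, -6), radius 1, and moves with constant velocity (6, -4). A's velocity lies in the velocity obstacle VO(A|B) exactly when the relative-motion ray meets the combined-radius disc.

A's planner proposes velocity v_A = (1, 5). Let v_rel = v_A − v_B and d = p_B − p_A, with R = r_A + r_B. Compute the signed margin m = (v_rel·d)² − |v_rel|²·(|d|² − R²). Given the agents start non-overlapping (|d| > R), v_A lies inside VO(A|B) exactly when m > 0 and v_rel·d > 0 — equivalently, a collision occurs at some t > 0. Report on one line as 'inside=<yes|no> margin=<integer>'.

d = (-1, -4),  |d|² = 17;  R = 2+1 = 3,  c = 17−3² = 8
v_rel = (-5, 9),  |v_rel|² = 106;  v_rel·d = (-5)·(-1) + (9)·(-4) = -31
106·t² + 62·t + 8 = 0  ⇒  m = (-31)² − 106·8 = 113
m = 113 > 0,  v_rel·d = -31 < 0  ⇒  outside

inside=no margin=113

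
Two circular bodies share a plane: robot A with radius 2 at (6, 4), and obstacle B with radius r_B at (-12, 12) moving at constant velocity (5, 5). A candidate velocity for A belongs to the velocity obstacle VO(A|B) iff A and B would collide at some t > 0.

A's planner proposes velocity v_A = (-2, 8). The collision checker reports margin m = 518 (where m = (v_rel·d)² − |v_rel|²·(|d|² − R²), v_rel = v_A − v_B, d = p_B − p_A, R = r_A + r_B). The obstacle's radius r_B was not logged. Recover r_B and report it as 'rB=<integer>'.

m = 518
d = (-18, 8);  v_rel = (-7, 3),  |v_rel|² = 58
v_rel×d = (-7)·(8) − (3)·(-18) = -2
since m = R²·58 − (-2)²:  R² = (4 + 518) / 58 = 9
R = √9 = 3  ⇒  r_B = 3 − 2 = 1

rB=1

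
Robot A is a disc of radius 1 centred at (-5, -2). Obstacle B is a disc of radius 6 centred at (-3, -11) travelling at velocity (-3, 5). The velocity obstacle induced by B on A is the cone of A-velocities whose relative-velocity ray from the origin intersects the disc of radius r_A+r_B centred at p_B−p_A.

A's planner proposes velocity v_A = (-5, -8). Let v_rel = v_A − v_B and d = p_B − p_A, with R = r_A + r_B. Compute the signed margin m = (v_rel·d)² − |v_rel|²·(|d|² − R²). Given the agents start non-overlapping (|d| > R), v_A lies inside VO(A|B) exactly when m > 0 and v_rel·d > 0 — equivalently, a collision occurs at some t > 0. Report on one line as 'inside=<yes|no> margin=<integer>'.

d = (2, -9),  |d|² = 85;  R = 1+6 = 7,  c = 85−7² = 36
v_rel = (-2, -13),  |v_rel|² = 173;  v_rel·d = (-2)·(2) + (-13)·(-9) = 113
173·t² − 226·t + 36 = 0  ⇒  m = 113² − 173·36 = 6541
m = 6541 > 0,  v_rel·d = 113 > 0  ⇒  inside

inside=yes margin=6541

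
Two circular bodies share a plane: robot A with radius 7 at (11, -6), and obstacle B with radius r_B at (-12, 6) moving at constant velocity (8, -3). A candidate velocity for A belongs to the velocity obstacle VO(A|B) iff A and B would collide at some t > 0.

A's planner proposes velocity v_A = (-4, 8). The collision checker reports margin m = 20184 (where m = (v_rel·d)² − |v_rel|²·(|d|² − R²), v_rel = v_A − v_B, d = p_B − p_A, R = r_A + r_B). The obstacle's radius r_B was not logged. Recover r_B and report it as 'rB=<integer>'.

m = 20184
d = (-23, 12);  v_rel = (-12, 11),  |v_rel|² = 265
v_rel×d = (-12)·(12) − (11)·(-23) = 109
since m = R²·265 − 109²:  R² = (11881 + 20184) / 265 = 121
R = √121 = 11  ⇒  r_B = 11 − 7 = 4

rB=4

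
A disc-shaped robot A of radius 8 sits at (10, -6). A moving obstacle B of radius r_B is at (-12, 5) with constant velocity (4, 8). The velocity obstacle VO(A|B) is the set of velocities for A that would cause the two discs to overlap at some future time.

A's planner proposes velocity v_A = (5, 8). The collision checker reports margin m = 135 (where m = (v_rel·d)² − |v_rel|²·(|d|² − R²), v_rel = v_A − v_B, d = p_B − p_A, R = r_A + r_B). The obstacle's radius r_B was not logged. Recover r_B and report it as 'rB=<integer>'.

m = 135
d = (-22, 11);  v_rel = (1, 0),  |v_rel|² = 1
v_rel×d = (1)·(11) − (0)·(-22) = 11
since m = R²·1 − 11²:  R² = (121 + 135) / 1 = 256
R = √256 = 16  ⇒  r_B = 16 − 8 = 8

rB=8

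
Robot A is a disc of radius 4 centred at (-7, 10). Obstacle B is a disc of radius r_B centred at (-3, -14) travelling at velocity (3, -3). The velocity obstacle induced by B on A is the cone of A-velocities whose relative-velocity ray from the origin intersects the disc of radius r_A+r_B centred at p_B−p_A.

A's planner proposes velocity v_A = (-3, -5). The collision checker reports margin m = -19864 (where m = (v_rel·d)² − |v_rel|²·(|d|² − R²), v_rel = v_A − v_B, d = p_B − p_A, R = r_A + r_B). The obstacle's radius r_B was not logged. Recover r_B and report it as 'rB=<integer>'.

m = -19864
d = (4, -24);  v_rel = (-6, -2),  |v_rel|² = 40
v_rel×d = (-6)·(-24) − (-2)·(4) = 152
since m = R²·40 − 152²:  R² = (23104 + -19864) / 40 = 81
R = √81 = 9  ⇒  r_B = 9 − 4 = 5

rB=5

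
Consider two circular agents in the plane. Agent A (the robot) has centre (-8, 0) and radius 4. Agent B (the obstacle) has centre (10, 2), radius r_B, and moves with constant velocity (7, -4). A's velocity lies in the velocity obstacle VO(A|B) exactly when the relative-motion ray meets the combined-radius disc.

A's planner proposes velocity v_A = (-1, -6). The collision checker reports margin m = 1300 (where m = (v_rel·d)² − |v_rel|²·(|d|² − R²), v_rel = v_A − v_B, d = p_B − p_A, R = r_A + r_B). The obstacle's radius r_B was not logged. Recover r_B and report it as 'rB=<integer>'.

m = 1300
d = (18, 2);  v_rel = (-8, -2),  |v_rel|² = 68
v_rel×d = (-8)·(2) − (-2)·(18) = 20
since m = R²·68 − 20²:  R² = (400 + 1300) / 68 = 25
R = √25 = 5  ⇒  r_B = 5 − 4 = 1

rB=1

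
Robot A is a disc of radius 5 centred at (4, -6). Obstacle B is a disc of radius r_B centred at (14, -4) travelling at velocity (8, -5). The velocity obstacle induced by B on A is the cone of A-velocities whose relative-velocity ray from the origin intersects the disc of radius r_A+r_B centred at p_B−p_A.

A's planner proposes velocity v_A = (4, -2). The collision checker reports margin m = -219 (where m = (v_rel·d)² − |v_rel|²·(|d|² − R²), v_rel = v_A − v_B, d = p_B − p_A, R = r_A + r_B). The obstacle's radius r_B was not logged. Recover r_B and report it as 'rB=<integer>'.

m = -219
d = (10, 2);  v_rel = (-4, 3),  |v_rel|² = 25
v_rel×d = (-4)·(2) − (3)·(10) = -38
since m = R²·25 − (-38)²:  R² = (1444 + -219) / 25 = 49
R = √49 = 7  ⇒  r_B = 7 − 5 = 2

rB=2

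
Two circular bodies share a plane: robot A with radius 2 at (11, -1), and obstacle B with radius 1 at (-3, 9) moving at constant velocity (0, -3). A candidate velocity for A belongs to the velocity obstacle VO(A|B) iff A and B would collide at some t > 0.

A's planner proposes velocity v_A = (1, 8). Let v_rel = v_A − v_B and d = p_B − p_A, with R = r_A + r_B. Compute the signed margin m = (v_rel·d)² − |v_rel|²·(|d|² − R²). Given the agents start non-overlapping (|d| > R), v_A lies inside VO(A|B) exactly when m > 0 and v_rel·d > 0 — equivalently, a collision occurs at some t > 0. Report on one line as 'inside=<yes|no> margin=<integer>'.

d = (-14, 10),  |d|² = 296;  R = 2+1 = 3,  c = 296−3² = 287
v_rel = (1, 11),  |v_rel|² = 122;  v_rel·d = (1)·(-14) + (11)·(10) = 96
122·t² − 192·t + 287 = 0  ⇒  m = 96² − 122·287 = -25798
m = -25798 < 0,  v_rel·d = 96 > 0  ⇒  outside

inside=no margin=-25798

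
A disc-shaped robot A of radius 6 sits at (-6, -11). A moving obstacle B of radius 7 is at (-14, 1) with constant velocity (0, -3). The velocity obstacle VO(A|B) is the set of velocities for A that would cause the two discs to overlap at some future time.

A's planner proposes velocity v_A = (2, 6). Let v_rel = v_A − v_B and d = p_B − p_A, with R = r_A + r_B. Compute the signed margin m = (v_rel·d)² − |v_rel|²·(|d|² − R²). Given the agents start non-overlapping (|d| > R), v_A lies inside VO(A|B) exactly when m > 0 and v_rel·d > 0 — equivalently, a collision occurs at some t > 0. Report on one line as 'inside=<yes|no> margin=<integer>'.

d = (-8, 12),  |d|² = 208;  R = 6+7 = 13,  c = 208−13² = 39
v_rel = (2, 9),  |v_rel|² = 85;  v_rel·d = (2)·(-8) + (9)·(12) = 92
85·t² − 184·t + 39 = 0  ⇒  m = 92² − 85·39 = 5149
m = 5149 > 0,  v_rel·d = 92 > 0  ⇒  inside

inside=yes margin=5149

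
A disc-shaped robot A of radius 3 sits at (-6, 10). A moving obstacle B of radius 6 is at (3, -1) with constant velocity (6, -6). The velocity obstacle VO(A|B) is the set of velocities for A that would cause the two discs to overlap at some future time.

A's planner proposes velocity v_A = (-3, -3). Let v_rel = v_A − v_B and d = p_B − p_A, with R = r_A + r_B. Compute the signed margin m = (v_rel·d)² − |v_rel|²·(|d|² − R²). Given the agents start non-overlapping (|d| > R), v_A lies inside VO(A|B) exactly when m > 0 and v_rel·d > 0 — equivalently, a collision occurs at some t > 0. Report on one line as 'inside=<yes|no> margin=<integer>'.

d = (9, -11),  |d|² = 202;  R = 3+6 = 9,  c = 202−9² = 121
v_rel = (-9, 3),  |v_rel|² = 90;  v_rel·d = (-9)·(9) + (3)·(-11) = -114
90·t² + 228·t + 121 = 0  ⇒  m = (-114)² − 90·121 = 2106
m = 2106 > 0,  v_rel·d = -114 < 0  ⇒  outside

inside=no margin=2106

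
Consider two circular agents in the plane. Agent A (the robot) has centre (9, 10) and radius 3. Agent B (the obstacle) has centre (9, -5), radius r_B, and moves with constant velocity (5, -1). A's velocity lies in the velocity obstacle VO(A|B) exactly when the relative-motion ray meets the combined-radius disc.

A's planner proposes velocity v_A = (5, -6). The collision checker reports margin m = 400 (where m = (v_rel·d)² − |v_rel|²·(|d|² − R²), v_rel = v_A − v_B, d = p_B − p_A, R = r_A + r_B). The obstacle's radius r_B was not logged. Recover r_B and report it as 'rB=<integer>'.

m = 400
d = (0, -15);  v_rel = (0, -5),  |v_rel|² = 25
v_rel×d = (0)·(-15) − (-5)·(0) = 0
since m = R²·25 − 0²:  R² = (0 + 400) / 25 = 16
R = √16 = 4  ⇒  r_B = 4 − 3 = 1

rB=1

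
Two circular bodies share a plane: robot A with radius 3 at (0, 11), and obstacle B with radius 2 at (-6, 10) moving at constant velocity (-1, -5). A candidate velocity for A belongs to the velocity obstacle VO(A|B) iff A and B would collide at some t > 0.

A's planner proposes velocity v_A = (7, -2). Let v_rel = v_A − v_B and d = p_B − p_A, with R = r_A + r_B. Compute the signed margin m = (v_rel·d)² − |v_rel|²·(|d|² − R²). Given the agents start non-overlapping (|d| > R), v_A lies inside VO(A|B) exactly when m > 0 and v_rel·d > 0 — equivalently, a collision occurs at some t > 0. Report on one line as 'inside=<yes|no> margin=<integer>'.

d = (-6, -1),  |d|² = 37;  R = 3+2 = 5,  c = 37−5² = 12
v_rel = (8, 3),  |v_rel|² = 73;  v_rel·d = (8)·(-6) + (3)·(-1) = -51
73·t² + 102·t + 12 = 0  ⇒  m = (-51)² − 73·12 = 1725
m = 1725 > 0,  v_rel·d = -51 < 0  ⇒  outside

inside=no margin=1725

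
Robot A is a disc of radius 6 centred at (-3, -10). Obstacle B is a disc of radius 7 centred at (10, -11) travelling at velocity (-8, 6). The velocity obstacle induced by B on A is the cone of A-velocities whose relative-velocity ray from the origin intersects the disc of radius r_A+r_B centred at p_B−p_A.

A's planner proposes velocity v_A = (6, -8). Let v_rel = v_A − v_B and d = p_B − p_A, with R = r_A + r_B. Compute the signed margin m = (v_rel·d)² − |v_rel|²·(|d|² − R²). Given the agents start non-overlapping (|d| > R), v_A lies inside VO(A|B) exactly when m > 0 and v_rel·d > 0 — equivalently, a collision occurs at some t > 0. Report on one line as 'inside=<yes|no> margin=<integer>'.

d = (13, -1),  |d|² = 170;  R = 6+7 = 13,  c = 170−13² = 1
v_rel = (14, -14),  |v_rel|² = 392;  v_rel·d = (14)·(13) + (-14)·(-1) = 196
392·t² − 392·t + 1 = 0  ⇒  m = 196² − 392·1 = 38024
m = 38024 > 0,  v_rel·d = 196 > 0  ⇒  inside

inside=yes margin=38024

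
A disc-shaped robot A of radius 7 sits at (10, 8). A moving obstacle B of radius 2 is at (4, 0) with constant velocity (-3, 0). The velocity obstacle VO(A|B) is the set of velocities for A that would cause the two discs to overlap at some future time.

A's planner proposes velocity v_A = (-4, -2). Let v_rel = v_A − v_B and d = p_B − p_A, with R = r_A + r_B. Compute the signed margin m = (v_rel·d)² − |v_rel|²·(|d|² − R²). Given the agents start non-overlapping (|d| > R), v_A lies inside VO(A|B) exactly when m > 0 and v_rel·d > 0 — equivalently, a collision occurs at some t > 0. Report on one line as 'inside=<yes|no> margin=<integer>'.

d = (-6, -8),  |d|² = 100;  R = 7+2 = 9,  c = 100−9² = 19
v_rel = (-1, -2),  |v_rel|² = 5;  v_rel·d = (-1)·(-6) + (-2)·(-8) = 22
5·t² − 44·t + 19 = 0  ⇒  m = 22² − 5·19 = 389
m = 389 > 0,  v_rel·d = 22 > 0  ⇒  inside

inside=yes margin=389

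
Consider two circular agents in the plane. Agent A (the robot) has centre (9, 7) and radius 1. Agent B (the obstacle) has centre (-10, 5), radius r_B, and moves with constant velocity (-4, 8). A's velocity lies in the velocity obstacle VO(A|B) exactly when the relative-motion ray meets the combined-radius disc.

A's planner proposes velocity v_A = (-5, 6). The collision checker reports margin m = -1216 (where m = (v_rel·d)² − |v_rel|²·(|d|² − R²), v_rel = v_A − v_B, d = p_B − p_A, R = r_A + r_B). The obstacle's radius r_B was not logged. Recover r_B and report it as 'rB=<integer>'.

m = -1216
d = (-19, -2);  v_rel = (-1, -2),  |v_rel|² = 5
v_rel×d = (-1)·(-2) − (-2)·(-19) = -36
since m = R²·5 − (-36)²:  R² = (1296 + -1216) / 5 = 16
R = √16 = 4  ⇒  r_B = 4 − 1 = 3

rB=3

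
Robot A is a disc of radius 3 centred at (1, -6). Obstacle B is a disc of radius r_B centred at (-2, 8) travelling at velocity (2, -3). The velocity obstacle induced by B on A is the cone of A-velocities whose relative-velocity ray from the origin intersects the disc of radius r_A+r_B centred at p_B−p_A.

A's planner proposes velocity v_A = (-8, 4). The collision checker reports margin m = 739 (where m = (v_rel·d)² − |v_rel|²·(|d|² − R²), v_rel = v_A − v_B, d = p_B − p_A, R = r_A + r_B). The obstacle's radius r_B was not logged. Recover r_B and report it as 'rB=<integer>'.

m = 739
d = (-3, 14);  v_rel = (-10, 7),  |v_rel|² = 149
v_rel×d = (-10)·(14) − (7)·(-3) = -119
since m = R²·149 − (-119)²:  R² = (14161 + 739) / 149 = 100
R = √100 = 10  ⇒  r_B = 10 − 3 = 7

rB=7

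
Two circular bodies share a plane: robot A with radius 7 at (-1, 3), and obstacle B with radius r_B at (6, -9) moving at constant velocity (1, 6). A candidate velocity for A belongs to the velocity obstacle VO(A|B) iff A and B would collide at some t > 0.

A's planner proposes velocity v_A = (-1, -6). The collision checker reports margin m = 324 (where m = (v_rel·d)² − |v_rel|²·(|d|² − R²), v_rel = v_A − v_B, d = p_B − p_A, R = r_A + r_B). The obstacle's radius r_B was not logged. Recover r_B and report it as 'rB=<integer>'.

m = 324
d = (7, -12);  v_rel = (-2, -12),  |v_rel|² = 148
v_rel×d = (-2)·(-12) − (-12)·(7) = 108
since m = R²·148 − 108²:  R² = (11664 + 324) / 148 = 81
R = √81 = 9  ⇒  r_B = 9 − 7 = 2

rB=2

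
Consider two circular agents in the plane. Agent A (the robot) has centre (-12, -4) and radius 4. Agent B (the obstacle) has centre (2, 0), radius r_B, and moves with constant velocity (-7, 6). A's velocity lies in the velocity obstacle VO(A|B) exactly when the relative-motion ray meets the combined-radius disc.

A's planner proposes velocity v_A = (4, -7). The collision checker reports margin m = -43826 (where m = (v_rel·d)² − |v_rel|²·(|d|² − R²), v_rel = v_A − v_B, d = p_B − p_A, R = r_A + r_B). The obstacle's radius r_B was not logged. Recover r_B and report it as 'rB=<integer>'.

m = -43826
d = (14, 4);  v_rel = (11, -13),  |v_rel|² = 290
v_rel×d = (11)·(4) − (-13)·(14) = 226
since m = R²·290 − 226²:  R² = (51076 + -43826) / 290 = 25
R = √25 = 5  ⇒  r_B = 5 − 4 = 1

rB=1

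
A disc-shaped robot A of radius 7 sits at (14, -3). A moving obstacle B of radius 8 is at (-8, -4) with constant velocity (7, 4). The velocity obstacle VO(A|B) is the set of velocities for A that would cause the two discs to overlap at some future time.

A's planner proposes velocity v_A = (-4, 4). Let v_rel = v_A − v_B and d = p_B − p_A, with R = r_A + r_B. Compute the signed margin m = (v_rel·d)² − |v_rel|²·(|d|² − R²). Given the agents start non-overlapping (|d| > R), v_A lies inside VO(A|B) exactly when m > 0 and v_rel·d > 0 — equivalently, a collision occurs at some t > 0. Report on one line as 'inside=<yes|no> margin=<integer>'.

d = (-22, -1),  |d|² = 485;  R = 7+8 = 15,  c = 485−15² = 260
v_rel = (-11, 0),  |v_rel|² = 121;  v_rel·d = (-11)·(-22) + (0)·(-1) = 242
121·t² − 484·t + 260 = 0  ⇒  m = 242² − 121·260 = 27104
m = 27104 > 0,  v_rel·d = 242 > 0  ⇒  inside

inside=yes margin=27104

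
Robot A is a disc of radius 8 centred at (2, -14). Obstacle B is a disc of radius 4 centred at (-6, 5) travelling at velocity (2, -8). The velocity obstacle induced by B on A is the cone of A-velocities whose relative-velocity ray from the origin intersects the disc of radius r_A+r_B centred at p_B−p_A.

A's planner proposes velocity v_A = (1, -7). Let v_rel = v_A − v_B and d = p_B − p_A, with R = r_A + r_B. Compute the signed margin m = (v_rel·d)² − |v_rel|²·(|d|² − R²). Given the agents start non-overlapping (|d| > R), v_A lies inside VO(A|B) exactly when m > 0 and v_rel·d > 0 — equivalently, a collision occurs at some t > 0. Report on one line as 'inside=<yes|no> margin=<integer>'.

d = (-8, 19),  |d|² = 425;  R = 8+4 = 12,  c = 425−12² = 281
v_rel = (-1, 1),  |v_rel|² = 2;  v_rel·d = (-1)·(-8) + (1)·(19) = 27
2·t² − 54·t + 281 = 0  ⇒  m = 27² − 2·281 = 167
m = 167 > 0,  v_rel·d = 27 > 0  ⇒  inside

inside=yes margin=167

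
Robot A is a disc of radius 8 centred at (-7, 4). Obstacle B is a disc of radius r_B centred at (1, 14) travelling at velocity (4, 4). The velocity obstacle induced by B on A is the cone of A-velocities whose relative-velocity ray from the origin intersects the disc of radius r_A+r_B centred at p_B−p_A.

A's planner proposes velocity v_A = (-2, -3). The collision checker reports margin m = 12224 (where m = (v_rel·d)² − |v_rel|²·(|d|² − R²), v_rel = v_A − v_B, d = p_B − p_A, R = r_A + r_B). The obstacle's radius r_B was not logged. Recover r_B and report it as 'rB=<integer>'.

m = 12224
d = (8, 10);  v_rel = (-6, -7),  |v_rel|² = 85
v_rel×d = (-6)·(10) − (-7)·(8) = -4
since m = R²·85 − (-4)²:  R² = (16 + 12224) / 85 = 144
R = √144 = 12  ⇒  r_B = 12 − 8 = 4

rB=4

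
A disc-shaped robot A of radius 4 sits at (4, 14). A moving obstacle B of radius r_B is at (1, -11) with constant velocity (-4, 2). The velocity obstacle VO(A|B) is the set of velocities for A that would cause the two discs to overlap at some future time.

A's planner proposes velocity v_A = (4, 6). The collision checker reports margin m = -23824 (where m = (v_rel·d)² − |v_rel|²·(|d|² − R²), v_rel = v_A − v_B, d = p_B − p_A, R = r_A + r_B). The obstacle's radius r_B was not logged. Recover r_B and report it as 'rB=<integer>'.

m = -23824
d = (-3, -25);  v_rel = (8, 4),  |v_rel|² = 80
v_rel×d = (8)·(-25) − (4)·(-3) = -188
since m = R²·80 − (-188)²:  R² = (35344 + -23824) / 80 = 144
R = √144 = 12  ⇒  r_B = 12 − 4 = 8

rB=8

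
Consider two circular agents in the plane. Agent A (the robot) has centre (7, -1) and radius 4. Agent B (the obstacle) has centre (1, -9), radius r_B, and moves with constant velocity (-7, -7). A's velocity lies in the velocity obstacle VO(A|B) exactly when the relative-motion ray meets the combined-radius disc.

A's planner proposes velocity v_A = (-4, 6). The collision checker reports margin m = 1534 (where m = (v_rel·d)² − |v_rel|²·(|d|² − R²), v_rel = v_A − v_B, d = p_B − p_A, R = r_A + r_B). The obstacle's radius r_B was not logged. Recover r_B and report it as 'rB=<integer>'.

m = 1534
d = (-6, -8);  v_rel = (3, 13),  |v_rel|² = 178
v_rel×d = (3)·(-8) − (13)·(-6) = 54
since m = R²·178 − 54²:  R² = (2916 + 1534) / 178 = 25
R = √25 = 5  ⇒  r_B = 5 − 4 = 1

rB=1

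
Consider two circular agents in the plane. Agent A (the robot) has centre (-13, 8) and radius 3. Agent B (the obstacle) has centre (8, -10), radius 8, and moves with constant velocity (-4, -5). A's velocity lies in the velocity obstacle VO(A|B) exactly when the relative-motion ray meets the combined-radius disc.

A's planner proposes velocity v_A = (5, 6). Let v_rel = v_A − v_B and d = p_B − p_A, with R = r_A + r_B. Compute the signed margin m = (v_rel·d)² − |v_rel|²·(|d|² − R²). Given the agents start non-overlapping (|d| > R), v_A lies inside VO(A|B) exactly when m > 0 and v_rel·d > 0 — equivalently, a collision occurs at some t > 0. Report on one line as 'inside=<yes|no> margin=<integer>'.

d = (21, -18),  |d|² = 765;  R = 3+8 = 11,  c = 765−11² = 644
v_rel = (9, 11),  |v_rel|² = 202;  v_rel·d = (9)·(21) + (11)·(-18) = -9
202·t² + 18·t + 644 = 0  ⇒  m = (-9)² − 202·644 = -130007
m = -130007 < 0,  v_rel·d = -9 < 0  ⇒  outside

inside=no margin=-130007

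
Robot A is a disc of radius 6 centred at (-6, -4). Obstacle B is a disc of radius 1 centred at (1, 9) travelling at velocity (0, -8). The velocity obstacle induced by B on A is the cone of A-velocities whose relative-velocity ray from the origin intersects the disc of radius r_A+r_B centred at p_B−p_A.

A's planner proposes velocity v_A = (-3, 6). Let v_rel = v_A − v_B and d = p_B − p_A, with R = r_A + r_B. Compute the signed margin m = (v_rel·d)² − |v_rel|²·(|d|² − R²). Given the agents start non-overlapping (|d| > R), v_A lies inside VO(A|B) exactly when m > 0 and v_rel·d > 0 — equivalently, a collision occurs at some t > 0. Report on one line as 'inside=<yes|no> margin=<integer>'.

d = (7, 13),  |d|² = 218;  R = 6+1 = 7,  c = 218−7² = 169
v_rel = (-3, 14),  |v_rel|² = 205;  v_rel·d = (-3)·(7) + (14)·(13) = 161
205·t² − 322·t + 169 = 0  ⇒  m = 161² − 205·169 = -8724
m = -8724 < 0,  v_rel·d = 161 > 0  ⇒  outside

inside=no margin=-8724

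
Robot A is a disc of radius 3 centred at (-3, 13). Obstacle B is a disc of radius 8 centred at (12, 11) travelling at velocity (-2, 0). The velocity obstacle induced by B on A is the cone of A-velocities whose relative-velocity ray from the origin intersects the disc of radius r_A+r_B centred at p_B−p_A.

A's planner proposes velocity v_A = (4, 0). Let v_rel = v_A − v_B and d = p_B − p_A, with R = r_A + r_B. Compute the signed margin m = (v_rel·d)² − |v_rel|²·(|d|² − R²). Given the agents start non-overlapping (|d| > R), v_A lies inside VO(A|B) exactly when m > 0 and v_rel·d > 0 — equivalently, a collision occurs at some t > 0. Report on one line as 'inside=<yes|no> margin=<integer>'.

d = (15, -2),  |d|² = 229;  R = 3+8 = 11,  c = 229−11² = 108
v_rel = (6, 0),  |v_rel|² = 36;  v_rel·d = (6)·(15) + (0)·(-2) = 90
36·t² − 180·t + 108 = 0  ⇒  m = 90² − 36·108 = 4212
m = 4212 > 0,  v_rel·d = 90 > 0  ⇒  inside

inside=yes margin=4212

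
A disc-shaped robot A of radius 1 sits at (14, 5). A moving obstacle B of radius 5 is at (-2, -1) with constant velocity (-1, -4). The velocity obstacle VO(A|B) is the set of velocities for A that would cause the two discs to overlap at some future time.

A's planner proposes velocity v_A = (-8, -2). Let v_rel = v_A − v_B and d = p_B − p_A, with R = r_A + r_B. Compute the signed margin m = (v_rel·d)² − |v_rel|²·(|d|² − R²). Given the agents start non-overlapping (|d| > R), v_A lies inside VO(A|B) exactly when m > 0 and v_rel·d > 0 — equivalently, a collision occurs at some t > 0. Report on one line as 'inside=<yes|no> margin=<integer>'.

d = (-16, -6),  |d|² = 292;  R = 1+5 = 6,  c = 292−6² = 256
v_rel = (-7, 2),  |v_rel|² = 53;  v_rel·d = (-7)·(-16) + (2)·(-6) = 100
53·t² − 200·t + 256 = 0  ⇒  m = 100² − 53·256 = -3568
m = -3568 < 0,  v_rel·d = 100 > 0  ⇒  outside

inside=no margin=-3568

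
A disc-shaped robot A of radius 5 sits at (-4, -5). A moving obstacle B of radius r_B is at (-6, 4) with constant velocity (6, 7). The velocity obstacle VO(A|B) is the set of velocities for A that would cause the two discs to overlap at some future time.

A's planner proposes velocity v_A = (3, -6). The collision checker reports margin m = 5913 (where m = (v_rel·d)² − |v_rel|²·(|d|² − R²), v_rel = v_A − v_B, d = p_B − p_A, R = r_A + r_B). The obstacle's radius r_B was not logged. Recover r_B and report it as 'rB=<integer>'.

m = 5913
d = (-2, 9);  v_rel = (-3, -13),  |v_rel|² = 178
v_rel×d = (-3)·(9) − (-13)·(-2) = -53
since m = R²·178 − (-53)²:  R² = (2809 + 5913) / 178 = 49
R = √49 = 7  ⇒  r_B = 7 − 5 = 2

rB=2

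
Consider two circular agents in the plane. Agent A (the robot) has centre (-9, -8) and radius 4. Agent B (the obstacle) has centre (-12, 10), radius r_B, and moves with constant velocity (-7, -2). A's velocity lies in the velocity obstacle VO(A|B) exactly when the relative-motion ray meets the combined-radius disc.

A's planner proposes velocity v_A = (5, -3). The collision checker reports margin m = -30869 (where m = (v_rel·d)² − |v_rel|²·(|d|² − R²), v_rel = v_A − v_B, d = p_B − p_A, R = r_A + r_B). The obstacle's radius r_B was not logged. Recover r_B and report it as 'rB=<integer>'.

m = -30869
d = (-3, 18);  v_rel = (12, -1),  |v_rel|² = 145
v_rel×d = (12)·(18) − (-1)·(-3) = 213
since m = R²·145 − 213²:  R² = (45369 + -30869) / 145 = 100
R = √100 = 10  ⇒  r_B = 10 − 4 = 6

rB=6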